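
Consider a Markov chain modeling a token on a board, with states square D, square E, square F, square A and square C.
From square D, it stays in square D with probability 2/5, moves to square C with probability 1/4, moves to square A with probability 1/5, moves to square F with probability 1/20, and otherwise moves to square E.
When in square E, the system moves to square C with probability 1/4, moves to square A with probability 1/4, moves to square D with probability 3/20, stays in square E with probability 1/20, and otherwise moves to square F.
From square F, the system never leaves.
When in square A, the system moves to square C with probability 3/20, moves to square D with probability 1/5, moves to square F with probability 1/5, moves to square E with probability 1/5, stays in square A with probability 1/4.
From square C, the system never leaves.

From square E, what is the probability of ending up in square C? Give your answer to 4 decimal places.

Let h(s) be the probability of absorption at square C starting from transient state s. Then h(square C) = 1 and h(square F) = 0. By first-step analysis:
h(square D) = 0.4·h(square D) + 0.1·h(square E) + 0.05·0 + 0.2·h(square A) + 0.25·1
h(square E) = 0.15·h(square D) + 0.05·h(square E) + 0.3·0 + 0.25·h(square A) + 0.25·1
h(square A) = 0.2·h(square D) + 0.2·h(square E) + 0.2·0 + 0.25·h(square A) + 0.15·1
Solving: h(square D) = 0.6720, h(square E) = 0.5044, h(square A) = 0.5137.
Starting from square E, the probability is 0.5044.

0.5044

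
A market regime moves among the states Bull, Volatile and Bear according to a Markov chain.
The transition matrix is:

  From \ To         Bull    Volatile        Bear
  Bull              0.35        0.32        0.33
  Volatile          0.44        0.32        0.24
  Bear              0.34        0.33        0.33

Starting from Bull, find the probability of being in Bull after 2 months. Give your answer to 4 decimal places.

0.3755

Sum over the intermediate state after 1 month:
P = P(Bull→Bull)·P(Bull→Bull) + P(Bull→Volatile)·P(Volatile→Bull) + P(Bull→Bear)·P(Bear→Bull)
  = 0.35×0.35 + 0.32×0.44 + 0.33×0.34
  = 0.1225 + 0.1408 + 0.1122 = 0.3755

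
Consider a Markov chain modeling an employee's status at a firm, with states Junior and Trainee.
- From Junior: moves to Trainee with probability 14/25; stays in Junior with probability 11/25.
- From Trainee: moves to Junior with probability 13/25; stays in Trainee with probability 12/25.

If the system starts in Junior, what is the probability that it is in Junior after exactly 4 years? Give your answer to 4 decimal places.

Propagate the distribution vector 4 years from Junior.
After 0 years: (1.0000, 0.0000)
After 1 year: (0.4400, 0.5600)
After 2 years: (0.4848, 0.5152)
After 3 years: (0.4812, 0.5188)
After 4 years: (0.4815, 0.5185)
P(in Junior after 4 years) = 0.4815

0.4815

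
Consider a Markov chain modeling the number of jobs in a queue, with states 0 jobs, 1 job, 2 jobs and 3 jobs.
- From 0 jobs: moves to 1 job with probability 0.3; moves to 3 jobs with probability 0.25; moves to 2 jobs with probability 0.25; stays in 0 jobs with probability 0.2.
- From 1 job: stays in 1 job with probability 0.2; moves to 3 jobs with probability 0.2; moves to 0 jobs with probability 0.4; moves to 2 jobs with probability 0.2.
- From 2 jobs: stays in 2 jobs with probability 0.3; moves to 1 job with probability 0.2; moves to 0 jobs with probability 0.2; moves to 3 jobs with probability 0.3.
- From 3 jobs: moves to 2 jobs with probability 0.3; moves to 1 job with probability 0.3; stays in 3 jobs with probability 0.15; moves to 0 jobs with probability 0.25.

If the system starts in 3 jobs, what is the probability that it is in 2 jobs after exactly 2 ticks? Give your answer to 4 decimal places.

0.2575

Propagate the distribution vector 2 ticks from 3 jobs.
After 0 ticks: (0.0000, 0.0000, 0.0000, 1.0000)
After 1 tick: (0.2500, 0.3000, 0.3000, 0.1500)
After 2 ticks: (0.2675, 0.2400, 0.2575, 0.2350)
P(in 2 jobs after 2 ticks) = 0.2575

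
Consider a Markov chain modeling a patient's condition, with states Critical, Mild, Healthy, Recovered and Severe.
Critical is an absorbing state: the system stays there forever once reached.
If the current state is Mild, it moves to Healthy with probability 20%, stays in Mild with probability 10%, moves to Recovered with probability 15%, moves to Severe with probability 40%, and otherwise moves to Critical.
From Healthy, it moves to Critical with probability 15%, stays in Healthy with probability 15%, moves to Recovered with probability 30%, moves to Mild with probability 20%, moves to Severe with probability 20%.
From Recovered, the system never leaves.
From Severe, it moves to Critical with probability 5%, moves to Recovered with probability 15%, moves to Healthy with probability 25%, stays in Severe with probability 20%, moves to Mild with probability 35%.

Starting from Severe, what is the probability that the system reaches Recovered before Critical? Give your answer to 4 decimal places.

Let h(s) be the probability of absorption at Recovered starting from transient state s. Then h(Recovered) = 1 and h(Critical) = 0. By first-step analysis:
h(Mild) = 0.15·0 + 0.1·h(Mild) + 0.2·h(Healthy) + 0.15·1 + 0.4·h(Severe)
h(Healthy) = 0.15·0 + 0.2·h(Mild) + 0.15·h(Healthy) + 0.3·1 + 0.2·h(Severe)
h(Severe) = 0.05·0 + 0.35·h(Mild) + 0.25·h(Healthy) + 0.15·1 + 0.2·h(Severe)
Solving: h(Mild) = 0.6008, h(Healthy) = 0.6479, h(Severe) = 0.6528.
Starting from Severe, the probability is 0.6528.

0.6528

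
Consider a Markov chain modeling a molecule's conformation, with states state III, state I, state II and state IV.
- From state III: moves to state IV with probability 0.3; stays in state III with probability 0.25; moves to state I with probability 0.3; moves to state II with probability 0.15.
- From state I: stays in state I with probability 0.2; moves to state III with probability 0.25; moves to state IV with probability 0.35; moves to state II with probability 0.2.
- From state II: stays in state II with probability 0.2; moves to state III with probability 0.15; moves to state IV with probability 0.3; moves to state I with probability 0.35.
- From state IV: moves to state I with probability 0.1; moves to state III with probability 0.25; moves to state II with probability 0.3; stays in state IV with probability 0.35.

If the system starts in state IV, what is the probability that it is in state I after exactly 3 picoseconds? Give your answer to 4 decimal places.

0.2231

Propagate the distribution vector 3 picoseconds from state IV.
After 0 picoseconds: (0.0000, 0.0000, 0.0000, 1.0000)
After 1 picosecond: (0.2500, 0.1000, 0.3000, 0.3500)
After 2 picoseconds: (0.2200, 0.2350, 0.2225, 0.3225)
After 3 picoseconds: (0.2278, 0.2231, 0.2213, 0.3279)
P(in state I after 3 picoseconds) = 0.2231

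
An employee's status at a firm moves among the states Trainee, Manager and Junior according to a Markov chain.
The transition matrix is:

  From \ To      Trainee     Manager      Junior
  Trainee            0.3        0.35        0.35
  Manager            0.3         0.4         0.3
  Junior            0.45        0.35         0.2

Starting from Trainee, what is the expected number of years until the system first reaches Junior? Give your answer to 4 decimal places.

3.0159

Let t(s) be the expected number of years to first reach Junior from state s, with t(Junior) = 0. Conditioning on the first year:
t(Trainee) = 1 + 0.3·t(Trainee) + 0.35·t(Manager)
t(Manager) = 1 + 0.3·t(Trainee) + 0.4·t(Manager)
Solving: t(Trainee) = 3.0159, t(Manager) = 3.1746.
Expected years from Trainee to Junior: 3.0159.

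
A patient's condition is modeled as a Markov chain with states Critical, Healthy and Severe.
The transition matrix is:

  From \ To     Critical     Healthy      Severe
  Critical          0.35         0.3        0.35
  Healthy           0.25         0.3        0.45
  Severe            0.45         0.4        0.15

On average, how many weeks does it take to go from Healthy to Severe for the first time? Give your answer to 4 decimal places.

Let t(s) be the expected number of weeks to first reach Severe from state s, with t(Severe) = 0. Conditioning on the first week:
t(Critical) = 1 + 0.35·t(Critical) + 0.3·t(Healthy)
t(Healthy) = 1 + 0.25·t(Critical) + 0.3·t(Healthy)
Solving: t(Critical) = 2.6316, t(Healthy) = 2.3684.
Expected weeks from Healthy to Severe: 2.3684.

2.3684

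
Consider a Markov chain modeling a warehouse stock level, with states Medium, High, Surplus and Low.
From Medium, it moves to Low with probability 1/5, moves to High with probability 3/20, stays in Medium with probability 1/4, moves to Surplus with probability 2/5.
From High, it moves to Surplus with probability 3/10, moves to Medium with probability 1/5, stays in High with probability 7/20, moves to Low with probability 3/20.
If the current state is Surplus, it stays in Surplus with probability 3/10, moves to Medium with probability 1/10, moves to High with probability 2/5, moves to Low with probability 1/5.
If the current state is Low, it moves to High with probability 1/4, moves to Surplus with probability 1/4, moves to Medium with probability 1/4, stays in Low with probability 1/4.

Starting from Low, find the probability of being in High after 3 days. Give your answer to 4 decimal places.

0.3056

Propagate the distribution vector 3 days from Low.
After 0 days: (0.0000, 0.0000, 0.0000, 1.0000)
After 1 day: (0.2500, 0.2500, 0.2500, 0.2500)
After 2 days: (0.2000, 0.2875, 0.3125, 0.2000)
After 3 days: (0.1888, 0.3056, 0.3100, 0.1956)
P(in High after 3 days) = 0.3056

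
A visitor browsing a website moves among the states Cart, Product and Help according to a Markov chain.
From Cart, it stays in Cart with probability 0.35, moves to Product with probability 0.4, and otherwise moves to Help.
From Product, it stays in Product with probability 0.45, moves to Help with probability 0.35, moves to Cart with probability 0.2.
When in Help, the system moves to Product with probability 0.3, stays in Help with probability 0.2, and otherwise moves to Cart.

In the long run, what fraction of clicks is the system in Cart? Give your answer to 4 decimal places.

0.3325

Let the stationary distribution be π with π = πP and π_1 + π_2 + π_3 = 1.
π_1 = 0.35·π_1 + 0.2·π_2 + 0.5·π_3
π_2 = 0.4·π_1 + 0.45·π_2 + 0.3·π_3
Solving with the normalization constraint gives π = (0.3325, 0.3921, 0.2754).
So the stationary probability of Cart is 0.3325.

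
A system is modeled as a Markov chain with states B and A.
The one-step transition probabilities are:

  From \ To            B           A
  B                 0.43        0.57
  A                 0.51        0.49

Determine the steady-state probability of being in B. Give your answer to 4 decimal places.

Let the stationary distribution be π with π = πP and π_1 + π_2 = 1.
π_1 = 0.43·π_1 + 0.51·π_2
Solving with the normalization constraint gives π = (0.4722, 0.5278).
So the stationary probability of B is 0.4722.

0.4722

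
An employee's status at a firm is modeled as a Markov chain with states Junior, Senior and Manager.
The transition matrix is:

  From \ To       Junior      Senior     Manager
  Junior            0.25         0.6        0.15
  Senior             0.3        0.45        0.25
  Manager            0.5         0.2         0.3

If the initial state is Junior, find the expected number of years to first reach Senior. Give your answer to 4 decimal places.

1.8889

Let t(s) be the expected number of years to first reach Senior from state s, with t(Senior) = 0. Conditioning on the first year:
t(Junior) = 1 + 0.25·t(Junior) + 0.15·t(Manager)
t(Manager) = 1 + 0.5·t(Junior) + 0.3·t(Manager)
Solving: t(Junior) = 1.8889, t(Manager) = 2.7778.
Expected years from Junior to Senior: 1.8889.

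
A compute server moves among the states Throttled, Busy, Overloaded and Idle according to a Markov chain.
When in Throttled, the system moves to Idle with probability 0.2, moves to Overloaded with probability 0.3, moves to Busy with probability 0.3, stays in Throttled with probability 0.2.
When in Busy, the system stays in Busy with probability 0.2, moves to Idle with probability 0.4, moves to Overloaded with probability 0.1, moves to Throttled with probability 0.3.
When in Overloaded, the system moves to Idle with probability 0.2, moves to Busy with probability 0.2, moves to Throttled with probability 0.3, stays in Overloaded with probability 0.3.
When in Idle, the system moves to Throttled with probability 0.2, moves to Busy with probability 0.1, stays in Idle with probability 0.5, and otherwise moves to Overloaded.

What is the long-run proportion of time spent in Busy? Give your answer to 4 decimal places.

0.1902

Let the stationary distribution be π with π = πP and π_1 + π_2 + π_3 + π_4 = 1.
π_1 = 0.2·π_1 + 0.3·π_2 + 0.3·π_3 + 0.2·π_4
π_2 = 0.3·π_1 + 0.2·π_2 + 0.2·π_3 + 0.1·π_4
π_3 = 0.3·π_1 + 0.1·π_2 + 0.3·π_3 + 0.2·π_4
Solving with the normalization constraint gives π = (0.2418, 0.1902, 0.2280, 0.3401).
So the stationary probability of Busy is 0.1902.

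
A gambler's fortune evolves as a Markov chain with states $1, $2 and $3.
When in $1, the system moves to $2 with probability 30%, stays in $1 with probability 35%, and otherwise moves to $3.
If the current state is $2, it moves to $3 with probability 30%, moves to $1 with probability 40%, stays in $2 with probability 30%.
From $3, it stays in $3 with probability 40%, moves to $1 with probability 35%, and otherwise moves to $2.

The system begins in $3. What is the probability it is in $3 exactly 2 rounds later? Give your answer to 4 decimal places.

Sum over the intermediate state after 1 round:
P = P($3→$1)·P($1→$3) + P($3→$2)·P($2→$3) + P($3→$3)·P($3→$3)
  = 0.35×0.35 + 0.25×0.3 + 0.4×0.4
  = 0.1225 + 0.0750 + 0.1600 = 0.3575

0.3575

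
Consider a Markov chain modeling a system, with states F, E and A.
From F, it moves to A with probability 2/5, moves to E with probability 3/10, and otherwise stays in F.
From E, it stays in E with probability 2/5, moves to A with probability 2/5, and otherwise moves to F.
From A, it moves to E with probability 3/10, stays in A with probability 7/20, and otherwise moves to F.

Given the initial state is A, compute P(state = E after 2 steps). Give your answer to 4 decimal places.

Sum over the intermediate state after 1 step:
P = P(A→F)·P(F→E) + P(A→E)·P(E→E) + P(A→A)·P(A→E)
  = 0.35×0.3 + 0.3×0.4 + 0.35×0.3
  = 0.1050 + 0.1200 + 0.1050 = 0.3300

0.3300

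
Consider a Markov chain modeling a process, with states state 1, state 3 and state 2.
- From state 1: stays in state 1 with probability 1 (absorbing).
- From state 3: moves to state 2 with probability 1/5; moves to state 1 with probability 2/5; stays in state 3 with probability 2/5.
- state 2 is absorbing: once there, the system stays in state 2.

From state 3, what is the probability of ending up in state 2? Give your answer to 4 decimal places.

Let h(s) be the probability of absorption at state 2 starting from transient state s. Then h(state 2) = 1 and h(state 1) = 0. By first-step analysis:
h(state 3) = 0.4·0 + 0.4·h(state 3) + 0.2·1
Solving: h(state 3) = 0.3333.
Starting from state 3, the probability is 0.3333.

0.3333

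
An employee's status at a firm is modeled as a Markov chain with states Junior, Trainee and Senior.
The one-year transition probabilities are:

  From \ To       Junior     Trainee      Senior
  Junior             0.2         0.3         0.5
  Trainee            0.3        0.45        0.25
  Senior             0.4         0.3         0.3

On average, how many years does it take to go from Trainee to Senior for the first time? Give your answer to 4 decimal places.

Let t(s) be the expected number of years to first reach Senior from state s, with t(Senior) = 0. Conditioning on the first year:
t(Junior) = 1 + 0.2·t(Junior) + 0.3·t(Trainee)
t(Trainee) = 1 + 0.3·t(Junior) + 0.45·t(Trainee)
Solving: t(Junior) = 2.4286, t(Trainee) = 3.1429.
Expected years from Trainee to Senior: 3.1429.

3.1429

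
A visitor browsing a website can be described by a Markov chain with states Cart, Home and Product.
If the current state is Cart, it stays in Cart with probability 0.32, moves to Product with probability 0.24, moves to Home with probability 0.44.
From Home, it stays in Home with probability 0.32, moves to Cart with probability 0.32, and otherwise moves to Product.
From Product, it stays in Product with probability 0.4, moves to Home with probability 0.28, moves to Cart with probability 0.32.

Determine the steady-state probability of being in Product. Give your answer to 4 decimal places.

0.3350

Let the stationary distribution be π with π = πP and π_1 + π_2 + π_3 = 1.
π_1 = 0.32·π_1 + 0.32·π_2 + 0.32·π_3
π_2 = 0.44·π_1 + 0.32·π_2 + 0.28·π_3
Solving with the normalization constraint gives π = (0.3200, 0.3450, 0.3350).
So the stationary probability of Product is 0.3350.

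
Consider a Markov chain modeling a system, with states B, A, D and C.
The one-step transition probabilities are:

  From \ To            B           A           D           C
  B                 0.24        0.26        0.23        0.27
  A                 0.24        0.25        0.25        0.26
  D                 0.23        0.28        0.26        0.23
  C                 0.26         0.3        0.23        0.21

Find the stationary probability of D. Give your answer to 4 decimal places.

Let the stationary distribution be π with π = πP and π_1 + π_2 + π_3 + π_4 = 1.
π_1 = 0.24·π_1 + 0.24·π_2 + 0.23·π_3 + 0.26·π_4
π_2 = 0.26·π_1 + 0.25·π_2 + 0.28·π_3 + 0.3·π_4
π_3 = 0.23·π_1 + 0.25·π_2 + 0.26·π_3 + 0.23·π_4
Solving with the normalization constraint gives π = (0.2424, 0.2719, 0.2427, 0.2430).
So the stationary probability of D is 0.2427.

0.2427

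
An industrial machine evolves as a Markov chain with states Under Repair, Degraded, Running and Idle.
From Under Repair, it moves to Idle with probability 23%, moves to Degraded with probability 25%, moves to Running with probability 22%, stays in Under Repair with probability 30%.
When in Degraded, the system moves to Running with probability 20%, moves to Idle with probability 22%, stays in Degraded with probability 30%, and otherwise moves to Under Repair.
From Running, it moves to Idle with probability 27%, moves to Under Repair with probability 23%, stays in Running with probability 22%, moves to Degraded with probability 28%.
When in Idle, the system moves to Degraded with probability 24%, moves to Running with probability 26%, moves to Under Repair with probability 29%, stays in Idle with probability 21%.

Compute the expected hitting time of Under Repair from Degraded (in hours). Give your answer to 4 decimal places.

3.6848

Let t(s) be the expected number of hours to first reach Under Repair from state s, with t(Under Repair) = 0. Conditioning on the first hour:
t(Degraded) = 1 + 0.3·t(Degraded) + 0.2·t(Running) + 0.22·t(Idle)
t(Running) = 1 + 0.28·t(Degraded) + 0.22·t(Running) + 0.27·t(Idle)
t(Idle) = 1 + 0.24·t(Degraded) + 0.26·t(Running) + 0.21·t(Idle)
Solving: t(Degraded) = 3.6848, t(Running) = 3.8715, t(Idle) = 3.6594.
Expected hours from Degraded to Under Repair: 3.6848.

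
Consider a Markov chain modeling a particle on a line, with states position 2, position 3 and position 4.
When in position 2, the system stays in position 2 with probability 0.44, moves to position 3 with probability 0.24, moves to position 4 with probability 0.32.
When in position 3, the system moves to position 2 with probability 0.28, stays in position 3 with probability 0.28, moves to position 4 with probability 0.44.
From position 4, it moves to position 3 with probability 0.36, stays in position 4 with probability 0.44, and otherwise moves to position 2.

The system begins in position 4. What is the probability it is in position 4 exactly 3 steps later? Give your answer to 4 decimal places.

0.4068

Propagate the distribution vector 3 steps from position 4.
After 0 steps: (0.0000, 0.0000, 1.0000)
After 1 step: (0.2000, 0.3600, 0.4400)
After 2 steps: (0.2768, 0.3072, 0.4160)
After 3 steps: (0.2910, 0.3022, 0.4068)
P(in position 4 after 3 steps) = 0.4068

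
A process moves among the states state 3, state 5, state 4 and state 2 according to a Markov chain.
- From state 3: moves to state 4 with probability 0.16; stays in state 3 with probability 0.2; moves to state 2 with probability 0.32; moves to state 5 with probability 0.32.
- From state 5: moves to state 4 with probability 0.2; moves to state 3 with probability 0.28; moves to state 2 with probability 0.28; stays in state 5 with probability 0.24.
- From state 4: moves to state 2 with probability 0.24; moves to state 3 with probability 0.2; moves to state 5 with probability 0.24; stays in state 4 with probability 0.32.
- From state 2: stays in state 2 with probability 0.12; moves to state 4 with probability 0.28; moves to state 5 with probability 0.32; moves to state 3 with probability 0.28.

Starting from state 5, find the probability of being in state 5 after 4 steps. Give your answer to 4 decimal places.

0.2787

Propagate the distribution vector 4 steps from state 5.
After 0 steps: (0.0000, 1.0000, 0.0000, 0.0000)
After 1 step: (0.2800, 0.2400, 0.2000, 0.2800)
After 2 steps: (0.2416, 0.2848, 0.2352, 0.2384)
After 3 steps: (0.2419, 0.2784, 0.2376, 0.2421)
After 4 steps: (0.2416, 0.2787, 0.2382, 0.2414)
P(in state 5 after 4 steps) = 0.2787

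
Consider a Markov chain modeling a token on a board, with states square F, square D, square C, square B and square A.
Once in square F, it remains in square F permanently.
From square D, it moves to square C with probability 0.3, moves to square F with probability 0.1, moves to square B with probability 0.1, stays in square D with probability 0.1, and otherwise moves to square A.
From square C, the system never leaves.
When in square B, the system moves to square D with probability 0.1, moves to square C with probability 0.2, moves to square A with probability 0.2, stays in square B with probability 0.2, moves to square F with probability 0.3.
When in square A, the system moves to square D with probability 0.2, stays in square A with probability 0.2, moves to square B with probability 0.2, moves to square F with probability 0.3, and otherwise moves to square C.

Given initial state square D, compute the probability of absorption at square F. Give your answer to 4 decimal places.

Let h(s) be the probability of absorption at square F starting from transient state s. Then h(square F) = 1 and h(square C) = 0. By first-step analysis:
h(square D) = 0.1·1 + 0.1·h(square D) + 0.3·0 + 0.1·h(square B) + 0.4·h(square A)
h(square B) = 0.3·1 + 0.1·h(square D) + 0.2·0 + 0.2·h(square B) + 0.2·h(square A)
h(square A) = 0.3·1 + 0.2·h(square D) + 0.1·0 + 0.2·h(square B) + 0.2·h(square A)
Solving: h(square D) = 0.4605, h(square B) = 0.5921, h(square A) = 0.6382.
Starting from square D, the probability is 0.4605.

0.4605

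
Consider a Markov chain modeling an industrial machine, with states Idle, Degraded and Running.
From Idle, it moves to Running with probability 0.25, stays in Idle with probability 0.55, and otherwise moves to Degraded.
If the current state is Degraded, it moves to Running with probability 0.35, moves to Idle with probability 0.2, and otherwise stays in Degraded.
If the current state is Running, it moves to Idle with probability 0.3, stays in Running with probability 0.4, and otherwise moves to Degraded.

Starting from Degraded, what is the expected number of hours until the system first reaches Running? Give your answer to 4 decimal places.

3.1325

Let t(s) be the expected number of hours to first reach Running from state s, with t(Running) = 0. Conditioning on the first hour:
t(Idle) = 1 + 0.55·t(Idle) + 0.2·t(Degraded)
t(Degraded) = 1 + 0.2·t(Idle) + 0.45·t(Degraded)
Solving: t(Idle) = 3.6145, t(Degraded) = 3.1325.
Expected hours from Degraded to Running: 3.1325.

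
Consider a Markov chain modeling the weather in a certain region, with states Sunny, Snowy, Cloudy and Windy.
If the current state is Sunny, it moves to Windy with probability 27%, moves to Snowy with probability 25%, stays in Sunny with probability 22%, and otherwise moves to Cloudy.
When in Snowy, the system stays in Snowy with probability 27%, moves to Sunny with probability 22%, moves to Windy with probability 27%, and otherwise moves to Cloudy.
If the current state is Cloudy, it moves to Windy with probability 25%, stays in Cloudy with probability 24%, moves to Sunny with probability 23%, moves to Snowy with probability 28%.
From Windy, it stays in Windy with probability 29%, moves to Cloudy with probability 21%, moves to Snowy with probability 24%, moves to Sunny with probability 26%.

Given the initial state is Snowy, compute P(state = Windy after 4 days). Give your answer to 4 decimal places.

0.2707

Propagate the distribution vector 4 days from Snowy.
After 0 days: (0.0000, 1.0000, 0.0000, 0.0000)
After 1 day: (0.2200, 0.2700, 0.2400, 0.2700)
After 2 days: (0.2332, 0.2599, 0.2363, 0.2706)
After 3 days: (0.2332, 0.2596, 0.2365, 0.2707)
After 4 days: (0.2332, 0.2596, 0.2365, 0.2707)
P(in Windy after 4 days) = 0.2707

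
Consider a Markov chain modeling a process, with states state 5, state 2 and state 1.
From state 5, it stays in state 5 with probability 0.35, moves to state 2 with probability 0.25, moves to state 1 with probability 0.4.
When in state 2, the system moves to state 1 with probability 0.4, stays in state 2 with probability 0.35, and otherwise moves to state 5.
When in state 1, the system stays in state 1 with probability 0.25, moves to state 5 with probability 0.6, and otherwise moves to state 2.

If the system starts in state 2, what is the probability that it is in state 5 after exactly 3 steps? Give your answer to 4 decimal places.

Propagate the distribution vector 3 steps from state 2.
After 0 steps: (0.0000, 1.0000, 0.0000)
After 1 step: (0.2500, 0.3500, 0.4000)
After 2 steps: (0.4150, 0.2450, 0.3400)
After 3 steps: (0.4105, 0.2405, 0.3490)
P(in state 5 after 3 steps) = 0.4105

0.4105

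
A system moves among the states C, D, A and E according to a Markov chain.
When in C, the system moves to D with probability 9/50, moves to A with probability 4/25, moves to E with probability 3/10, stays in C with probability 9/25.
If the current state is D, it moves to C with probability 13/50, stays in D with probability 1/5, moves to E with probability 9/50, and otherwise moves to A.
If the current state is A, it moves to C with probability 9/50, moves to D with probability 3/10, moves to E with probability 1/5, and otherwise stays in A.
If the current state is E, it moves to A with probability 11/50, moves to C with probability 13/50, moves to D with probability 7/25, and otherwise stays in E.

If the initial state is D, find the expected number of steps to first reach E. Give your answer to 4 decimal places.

4.5993

Let t(s) be the expected number of steps to first reach E from state s, with t(E) = 0. Conditioning on the first step:
t(C) = 1 + 0.36·t(C) + 0.18·t(D) + 0.16·t(A)
t(D) = 1 + 0.26·t(C) + 0.2·t(D) + 0.36·t(A)
t(A) = 1 + 0.18·t(C) + 0.3·t(D) + 0.32·t(A)
Solving: t(C) = 3.9954, t(D) = 4.5993, t(A) = 4.5573.
Expected steps from D to E: 4.5993.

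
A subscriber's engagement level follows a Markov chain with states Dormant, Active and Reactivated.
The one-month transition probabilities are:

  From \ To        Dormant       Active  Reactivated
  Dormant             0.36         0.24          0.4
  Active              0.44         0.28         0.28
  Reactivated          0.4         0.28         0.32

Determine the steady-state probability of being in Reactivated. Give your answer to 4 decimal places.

Let the stationary distribution be π with π = πP and π_1 + π_2 + π_3 = 1.
π_1 = 0.36·π_1 + 0.44·π_2 + 0.4·π_3
π_2 = 0.24·π_1 + 0.28·π_2 + 0.28·π_3
Solving with the normalization constraint gives π = (0.3948, 0.2642, 0.3410).
So the stationary probability of Reactivated is 0.3410.

0.3410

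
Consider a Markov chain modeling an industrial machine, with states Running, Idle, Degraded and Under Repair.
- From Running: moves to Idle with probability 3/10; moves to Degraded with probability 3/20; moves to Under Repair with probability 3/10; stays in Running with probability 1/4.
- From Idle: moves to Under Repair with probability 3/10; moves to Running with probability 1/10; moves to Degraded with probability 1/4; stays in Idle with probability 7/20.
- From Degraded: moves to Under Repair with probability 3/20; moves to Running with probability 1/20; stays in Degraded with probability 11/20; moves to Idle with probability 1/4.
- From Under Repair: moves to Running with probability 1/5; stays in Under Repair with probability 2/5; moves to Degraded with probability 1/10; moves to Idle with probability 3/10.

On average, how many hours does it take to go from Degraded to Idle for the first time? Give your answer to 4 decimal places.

Let t(s) be the expected number of hours to first reach Idle from state s, with t(Idle) = 0. Conditioning on the first hour:
t(Running) = 1 + 0.25·t(Running) + 0.15·t(Degraded) + 0.3·t(Under Repair)
t(Degraded) = 1 + 0.05·t(Running) + 0.55·t(Degraded) + 0.15·t(Under Repair)
t(Under Repair) = 1 + 0.2·t(Running) + 0.1·t(Degraded) + 0.4·t(Under Repair)
Solving: t(Running) = 3.4634, t(Degraded) = 3.7561, t(Under Repair) = 3.4472.
Expected hours from Degraded to Idle: 3.7561.

3.7561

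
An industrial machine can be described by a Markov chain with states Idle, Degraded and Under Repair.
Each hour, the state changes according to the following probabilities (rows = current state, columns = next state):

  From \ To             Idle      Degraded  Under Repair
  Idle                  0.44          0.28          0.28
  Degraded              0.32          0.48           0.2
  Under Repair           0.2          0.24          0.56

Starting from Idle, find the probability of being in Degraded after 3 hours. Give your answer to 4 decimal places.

Propagate the distribution vector 3 hours from Idle.
After 0 hours: (1.0000, 0.0000, 0.0000)
After 1 hour: (0.4400, 0.2800, 0.2800)
After 2 hours: (0.3392, 0.3248, 0.3360)
After 3 hours: (0.3204, 0.3315, 0.3481)
P(in Degraded after 3 hours) = 0.3315

0.3315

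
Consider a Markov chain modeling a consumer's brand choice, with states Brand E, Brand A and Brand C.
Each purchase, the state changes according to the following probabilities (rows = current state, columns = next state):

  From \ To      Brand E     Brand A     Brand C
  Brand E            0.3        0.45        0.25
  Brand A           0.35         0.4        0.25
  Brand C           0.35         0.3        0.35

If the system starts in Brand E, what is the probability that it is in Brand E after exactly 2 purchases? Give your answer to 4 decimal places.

0.3350

Sum over the intermediate state after 1 purchase:
P = P(Brand E→Brand E)·P(Brand E→Brand E) + P(Brand E→Brand A)·P(Brand A→Brand E) + P(Brand E→Brand C)·P(Brand C→Brand E)
  = 0.3×0.3 + 0.45×0.35 + 0.25×0.35
  = 0.0900 + 0.1575 + 0.0875 = 0.3350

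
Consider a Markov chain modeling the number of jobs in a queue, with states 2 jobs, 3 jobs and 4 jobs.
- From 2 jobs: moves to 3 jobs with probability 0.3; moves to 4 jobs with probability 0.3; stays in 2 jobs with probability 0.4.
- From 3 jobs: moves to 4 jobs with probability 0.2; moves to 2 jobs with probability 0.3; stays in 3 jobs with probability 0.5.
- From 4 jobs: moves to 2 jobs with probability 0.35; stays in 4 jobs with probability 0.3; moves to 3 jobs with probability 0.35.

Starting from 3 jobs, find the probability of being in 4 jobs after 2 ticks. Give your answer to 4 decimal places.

Sum over the intermediate state after 1 tick:
P = P(3 jobs→2 jobs)·P(2 jobs→4 jobs) + P(3 jobs→3 jobs)·P(3 jobs→4 jobs) + P(3 jobs→4 jobs)·P(4 jobs→4 jobs)
  = 0.3×0.3 + 0.5×0.2 + 0.2×0.3
  = 0.0900 + 0.1000 + 0.0600 = 0.2500

0.2500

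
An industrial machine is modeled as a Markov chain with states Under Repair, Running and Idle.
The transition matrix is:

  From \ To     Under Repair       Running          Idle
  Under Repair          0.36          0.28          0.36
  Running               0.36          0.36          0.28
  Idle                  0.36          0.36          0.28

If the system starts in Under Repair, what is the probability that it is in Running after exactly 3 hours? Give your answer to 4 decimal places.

0.3312

Propagate the distribution vector 3 hours from Under Repair.
After 0 hours: (1.0000, 0.0000, 0.0000)
After 1 hour: (0.3600, 0.2800, 0.3600)
After 2 hours: (0.3600, 0.3312, 0.3088)
After 3 hours: (0.3600, 0.3312, 0.3088)
P(in Running after 3 hours) = 0.3312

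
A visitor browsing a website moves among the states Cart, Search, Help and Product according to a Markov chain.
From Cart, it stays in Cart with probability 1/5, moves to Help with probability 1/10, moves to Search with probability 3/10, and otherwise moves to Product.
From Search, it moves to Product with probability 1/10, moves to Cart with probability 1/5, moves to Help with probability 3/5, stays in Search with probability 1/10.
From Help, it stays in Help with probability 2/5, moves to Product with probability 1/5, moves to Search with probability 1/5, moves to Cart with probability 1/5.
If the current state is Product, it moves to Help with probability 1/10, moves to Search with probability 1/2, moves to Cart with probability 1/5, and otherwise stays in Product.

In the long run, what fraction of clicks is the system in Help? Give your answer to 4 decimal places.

Let the stationary distribution be π with π = πP and π_1 + π_2 + π_3 + π_4 = 1.
π_1 = 0.2·π_1 + 0.2·π_2 + 0.2·π_3 + 0.2·π_4
π_2 = 0.3·π_1 + 0.1·π_2 + 0.2·π_3 + 0.5·π_4
π_3 = 0.1·π_1 + 0.6·π_2 + 0.4·π_3 + 0.1·π_4
Solving with the normalization constraint gives π = (0.2000, 0.2584, 0.3274, 0.2142).
So the stationary probability of Help is 0.3274.

0.3274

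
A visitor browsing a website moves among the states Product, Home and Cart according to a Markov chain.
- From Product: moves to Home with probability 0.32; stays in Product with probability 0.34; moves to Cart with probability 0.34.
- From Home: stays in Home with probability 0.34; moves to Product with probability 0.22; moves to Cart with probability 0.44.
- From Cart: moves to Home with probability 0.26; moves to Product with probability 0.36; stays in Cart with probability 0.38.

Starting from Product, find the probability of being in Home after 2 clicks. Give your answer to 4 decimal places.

Sum over the intermediate state after 1 click:
P = P(Product→Product)·P(Product→Home) + P(Product→Home)·P(Home→Home) + P(Product→Cart)·P(Cart→Home)
  = 0.34×0.32 + 0.32×0.34 + 0.34×0.26
  = 0.1088 + 0.1088 + 0.0884 = 0.3060

0.3060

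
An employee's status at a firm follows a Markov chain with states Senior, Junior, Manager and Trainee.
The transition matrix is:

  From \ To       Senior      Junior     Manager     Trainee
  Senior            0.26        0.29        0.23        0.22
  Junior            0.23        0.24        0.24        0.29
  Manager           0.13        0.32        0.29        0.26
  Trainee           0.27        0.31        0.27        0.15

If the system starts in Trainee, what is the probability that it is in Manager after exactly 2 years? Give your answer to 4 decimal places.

0.2553

Propagate the distribution vector 2 years from Trainee.
After 0 years: (0.0000, 0.0000, 0.0000, 1.0000)
After 1 year: (0.2700, 0.3100, 0.2700, 0.1500)
After 2 years: (0.2171, 0.2856, 0.2553, 0.2420)
P(in Manager after 2 years) = 0.2553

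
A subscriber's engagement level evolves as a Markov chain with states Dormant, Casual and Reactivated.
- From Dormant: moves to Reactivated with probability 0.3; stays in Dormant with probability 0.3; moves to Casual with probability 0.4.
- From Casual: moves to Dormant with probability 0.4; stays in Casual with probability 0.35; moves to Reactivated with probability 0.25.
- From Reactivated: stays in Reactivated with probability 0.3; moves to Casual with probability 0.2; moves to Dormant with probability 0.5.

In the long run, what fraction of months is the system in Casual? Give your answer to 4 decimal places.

Let the stationary distribution be π with π = πP and π_1 + π_2 + π_3 = 1.
π_1 = 0.3·π_1 + 0.4·π_2 + 0.5·π_3
π_2 = 0.4·π_1 + 0.35·π_2 + 0.2·π_3
Solving with the normalization constraint gives π = (0.3894, 0.3269, 0.2837).
So the stationary probability of Casual is 0.3269.

0.3269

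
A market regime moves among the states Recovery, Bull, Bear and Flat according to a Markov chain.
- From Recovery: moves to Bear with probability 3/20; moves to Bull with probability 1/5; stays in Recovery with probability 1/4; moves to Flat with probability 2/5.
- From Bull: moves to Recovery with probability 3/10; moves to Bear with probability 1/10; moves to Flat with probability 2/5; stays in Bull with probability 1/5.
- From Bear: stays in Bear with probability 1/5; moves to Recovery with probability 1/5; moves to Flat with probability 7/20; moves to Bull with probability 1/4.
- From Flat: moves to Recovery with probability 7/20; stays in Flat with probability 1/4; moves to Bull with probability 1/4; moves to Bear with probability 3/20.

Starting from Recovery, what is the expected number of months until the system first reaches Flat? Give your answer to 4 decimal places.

2.5468

Let t(s) be the expected number of months to first reach Flat from state s, with t(Flat) = 0. Conditioning on the first month:
t(Recovery) = 1 + 0.25·t(Recovery) + 0.2·t(Bull) + 0.15·t(Bear)
t(Bull) = 1 + 0.3·t(Recovery) + 0.2·t(Bull) + 0.1·t(Bear)
t(Bear) = 1 + 0.2·t(Recovery) + 0.25·t(Bull) + 0.2·t(Bear)
Solving: t(Recovery) = 2.5468, t(Bull) = 2.5401, t(Bear) = 2.6805.
Expected months from Recovery to Flat: 2.5468.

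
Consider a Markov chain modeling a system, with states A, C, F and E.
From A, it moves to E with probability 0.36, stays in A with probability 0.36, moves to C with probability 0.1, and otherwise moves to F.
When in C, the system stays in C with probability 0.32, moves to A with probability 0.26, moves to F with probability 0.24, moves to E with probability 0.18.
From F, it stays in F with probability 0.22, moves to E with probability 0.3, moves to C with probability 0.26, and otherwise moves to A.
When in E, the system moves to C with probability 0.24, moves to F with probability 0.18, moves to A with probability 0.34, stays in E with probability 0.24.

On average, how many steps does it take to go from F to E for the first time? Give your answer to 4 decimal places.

Let t(s) be the expected number of steps to first reach E from state s, with t(E) = 0. Conditioning on the first step:
t(A) = 1 + 0.36·t(A) + 0.1·t(C) + 0.18·t(F)
t(C) = 1 + 0.26·t(A) + 0.32·t(C) + 0.24·t(F)
t(F) = 1 + 0.22·t(A) + 0.26·t(C) + 0.22·t(F)
Solving: t(A) = 3.1474, t(C) = 3.8984, t(F) = 3.4692.
Expected steps from F to E: 3.4692.

3.4692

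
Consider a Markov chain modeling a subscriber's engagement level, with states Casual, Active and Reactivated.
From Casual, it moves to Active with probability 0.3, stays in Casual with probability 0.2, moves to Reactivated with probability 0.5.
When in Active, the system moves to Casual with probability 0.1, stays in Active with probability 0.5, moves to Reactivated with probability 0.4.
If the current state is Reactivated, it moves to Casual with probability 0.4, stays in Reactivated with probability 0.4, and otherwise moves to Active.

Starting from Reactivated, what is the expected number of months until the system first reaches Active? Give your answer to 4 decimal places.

Let t(s) be the expected number of months to first reach Active from state s, with t(Active) = 0. Conditioning on the first month:
t(Casual) = 1 + 0.2·t(Casual) + 0.5·t(Reactivated)
t(Reactivated) = 1 + 0.4·t(Casual) + 0.4·t(Reactivated)
Solving: t(Casual) = 3.9286, t(Reactivated) = 4.2857.
Expected months from Reactivated to Active: 4.2857.

4.2857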